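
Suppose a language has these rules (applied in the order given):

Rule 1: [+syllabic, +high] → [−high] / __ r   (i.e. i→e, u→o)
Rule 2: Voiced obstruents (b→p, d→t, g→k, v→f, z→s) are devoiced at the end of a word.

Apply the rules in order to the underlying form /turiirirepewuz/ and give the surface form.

Rule 1 (pre-rhotic lowering): /u/ is a high vowel immediately before /r/, so it lowers to [o]. /i/ is a high vowel immediately before /r/, so it lowers to [e]. /i/ is a high vowel immediately before /r/, so it lowers to [e]. /turiirirepewuz/ → toriererepewuz.
Rule 2 (final devoicing): /z/ is a voiced obstruent in word-final position, so it devoices to [s]. /toriererepewuz/ → toriererepewus.

toriererepewus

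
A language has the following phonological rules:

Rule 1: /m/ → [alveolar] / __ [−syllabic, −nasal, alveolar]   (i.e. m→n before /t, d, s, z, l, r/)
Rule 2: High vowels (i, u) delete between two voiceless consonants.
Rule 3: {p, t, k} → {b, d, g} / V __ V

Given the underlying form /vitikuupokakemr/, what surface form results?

Rule 1 (nasal place assimilation): /m/ precedes the alveolar consonant /r/, so it assimilates in place to [n]. /vitikuupokakemr/ → vitikuupokakenr.
Rule 2 (high vowel syncope): /i/ is a high vowel flanked by voiceless consonants /t/ and /k/, so it deletes. /vitikuupokakenr/ → vitkuupokakenr.
Rule 3 (intervocalic voicing): /p/ is a voiceless stop between vowels /u/ and /o/, so it voices to [b]. /k/ is a voiceless stop between vowels /o/ and /a/, so it voices to [g]. /k/ is a voiceless stop between vowels /a/ and /e/, so it voices to [g]. /vitkuupokakenr/ → vitkuubogagenr.

vitkuubogagenr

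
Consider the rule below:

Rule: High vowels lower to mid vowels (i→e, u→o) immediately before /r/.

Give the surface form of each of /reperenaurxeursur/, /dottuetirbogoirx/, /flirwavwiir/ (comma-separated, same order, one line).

/reperenaurxeursur/: /u/ is a high vowel immediately before /r/, so it lowers to [o]. /u/ is a high vowel immediately before /r/, so it lowers to [o]. /u/ is a high vowel immediately before /r/, so it lowers to [o]. → [reperenaorxeorsor].
/dottuetirbogoirx/: /i/ is a high vowel immediately before /r/, so it lowers to [e]. /i/ is a high vowel immediately before /r/, so it lowers to [e]. → [dottueterbogoerx].
/flirwavwiir/: /i/ is a high vowel immediately before /r/, so it lowers to [e]. /i/ is a high vowel immediately before /r/, so it lowers to [e]. → [flerwavwier].

reperenaorxeorsor, dottueterbogoerx, flerwavwier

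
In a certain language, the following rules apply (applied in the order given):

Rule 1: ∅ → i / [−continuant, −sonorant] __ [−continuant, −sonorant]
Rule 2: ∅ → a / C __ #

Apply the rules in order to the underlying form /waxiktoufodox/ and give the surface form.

Rule 1 (stop-cluster i-epenthesis): /k/ and /t/ form a stop–stop cluster, so [i] is inserted between them. /waxiktoufodox/ → waxikitoufodox.
Rule 2 (final a-epenthesis): the form ends in the consonant /x/, so [a] is inserted word-finally. /waxikitoufodox/ → waxikitoufodoxa.

waxikitoufodoxa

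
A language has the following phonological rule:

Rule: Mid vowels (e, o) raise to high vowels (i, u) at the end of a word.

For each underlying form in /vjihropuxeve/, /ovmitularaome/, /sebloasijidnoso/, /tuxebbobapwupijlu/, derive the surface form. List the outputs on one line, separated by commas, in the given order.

vjihropuxevi, ovmitularaomi, sebloasijidnosu, tuxebbobapwupijlu

/vjihropuxeve/: /e/ is a mid vowel in word-final position, so it raises to [i]. → [vjihropuxevi].
/ovmitularaome/: /e/ is a mid vowel in word-final position, so it raises to [i]. → [ovmitularaomi].
/sebloasijidnoso/: /o/ is a mid vowel in word-final position, so it raises to [u]. → [sebloasijidnosu].
/tuxebbobapwupijlu/: the rule's environment is not met; surfaces unchanged as [tuxebbobapwupijlu].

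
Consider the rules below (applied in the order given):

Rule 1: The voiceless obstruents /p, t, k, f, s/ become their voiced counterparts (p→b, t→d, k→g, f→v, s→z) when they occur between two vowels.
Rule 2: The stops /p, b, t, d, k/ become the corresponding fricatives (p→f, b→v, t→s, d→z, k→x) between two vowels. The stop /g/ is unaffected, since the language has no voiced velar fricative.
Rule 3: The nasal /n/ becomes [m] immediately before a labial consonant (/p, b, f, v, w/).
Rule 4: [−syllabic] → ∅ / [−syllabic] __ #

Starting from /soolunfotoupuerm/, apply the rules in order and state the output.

soolumfozouvuer

Rule 1 (intervocalic voicing): /t/ is a voiceless obstruent between vowels /o/ and /o/, so it voices to [d]. /p/ is a voiceless obstruent between vowels /u/ and /u/, so it voices to [b]. /soolunfotoupuerm/ → soolunfodoubuerm.
Rule 2 (intervocalic spirantization): /d/ is a stop between vowels /o/ and /o/, so it spirantizes to the fricative [z]. /b/ is a stop between vowels /u/ and /u/, so it spirantizes to the fricative [v]. /soolunfodoubuerm/ → soolunfozouvuerm.
Rule 3 (nasal place assimilation): /n/ precedes the labial consonant /f/, so it assimilates in place to [m]. /soolunfozouvuerm/ → soolumfozouvuerm.
Rule 4 (final cluster simplification): /m/ is the second consonant of a word-final cluster /rm/, so it deletes. /soolumfozouvuerm/ → soolumfozouvuer.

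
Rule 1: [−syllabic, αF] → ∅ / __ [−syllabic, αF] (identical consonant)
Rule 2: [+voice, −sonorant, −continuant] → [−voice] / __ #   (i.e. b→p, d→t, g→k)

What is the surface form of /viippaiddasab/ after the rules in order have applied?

Rule 1 (degemination): /pp/ is a geminate; the first /p/ deletes. /dd/ is a geminate; the first /d/ deletes. /viippaiddasab/ → viipaidasab.
Rule 2 (final devoicing): /b/ is a voiced stop in word-final position, so it devoices to [p]. /viipaidasab/ → viipaidasap.

viipaidasap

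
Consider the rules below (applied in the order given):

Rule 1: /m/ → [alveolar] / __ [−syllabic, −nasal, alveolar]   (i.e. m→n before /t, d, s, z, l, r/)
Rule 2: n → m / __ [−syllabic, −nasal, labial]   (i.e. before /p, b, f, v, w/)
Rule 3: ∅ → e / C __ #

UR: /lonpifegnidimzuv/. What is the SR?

Rule 1 (nasal place assimilation): /m/ precedes the alveolar consonant /z/, so it assimilates in place to [n]. /lonpifegnidimzuv/ → lonpifegnidinzuv.
Rule 2 (nasal place assimilation): /n/ precedes the labial consonant /p/, so it assimilates in place to [m]. /lonpifegnidinzuv/ → lompifegnidinzuv.
Rule 3 (final e-epenthesis): the form ends in the consonant /v/, so [e] is inserted word-finally. /lompifegnidinzuv/ → lompifegnidinzuve.

lompifegnidinzuve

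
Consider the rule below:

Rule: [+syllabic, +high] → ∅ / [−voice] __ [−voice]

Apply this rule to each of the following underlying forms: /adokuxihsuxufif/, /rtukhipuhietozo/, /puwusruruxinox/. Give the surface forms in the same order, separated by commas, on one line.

adokxhsxff, rtkhphietozo, puwusruruxinox

/adokuxihsuxufif/: /u/ is a high vowel flanked by voiceless consonants /k/ and /x/, so it deletes. /i/ is a high vowel flanked by voiceless consonants /x/ and /h/, so it deletes. /u/ is a high vowel flanked by voiceless consonants /s/ and /x/, so it deletes. /u/ is a high vowel flanked by voiceless consonants /x/ and /f/, so it deletes. /i/ is a high vowel flanked by voiceless consonants /f/ and /f/, so it deletes. → [adokxhsxff].
/rtukhipuhietozo/: /u/ is a high vowel flanked by voiceless consonants /t/ and /k/, so it deletes. /i/ is a high vowel flanked by voiceless consonants /h/ and /p/, so it deletes. /u/ is a high vowel flanked by voiceless consonants /p/ and /h/, so it deletes. → [rtkhphietozo].
/puwusruruxinox/: the rule's environment is not met; surfaces unchanged as [puwusruruxinox].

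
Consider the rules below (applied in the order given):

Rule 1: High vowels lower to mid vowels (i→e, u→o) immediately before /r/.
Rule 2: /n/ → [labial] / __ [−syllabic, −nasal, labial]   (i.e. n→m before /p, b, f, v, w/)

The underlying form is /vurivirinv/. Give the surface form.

voriverimv

Rule 1 (pre-rhotic lowering): /u/ is a high vowel immediately before /r/, so it lowers to [o]. /i/ is a high vowel immediately before /r/, so it lowers to [e]. /vurivirinv/ → voriverinv.
Rule 2 (nasal place assimilation): /n/ precedes the labial consonant /v/, so it assimilates in place to [m]. /voriverinv/ → voriverimv.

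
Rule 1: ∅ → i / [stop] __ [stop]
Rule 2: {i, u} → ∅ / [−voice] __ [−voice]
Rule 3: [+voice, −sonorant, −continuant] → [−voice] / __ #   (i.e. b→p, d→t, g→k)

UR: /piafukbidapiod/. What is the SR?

Rule 1 (stop-cluster i-epenthesis): /k/ and /b/ form a stop–stop cluster, so [i] is inserted between them. /piafukbidapiod/ → piafukibidapiod.
Rule 2 (high vowel syncope): /u/ is a high vowel flanked by voiceless consonants /f/ and /k/, so it deletes. /piafukibidapiod/ → piafkibidapiod.
Rule 3 (final devoicing): /d/ is a voiced stop in word-final position, so it devoices to [t]. /piafkibidapiod/ → piafkibidapiot.

piafkibidapiot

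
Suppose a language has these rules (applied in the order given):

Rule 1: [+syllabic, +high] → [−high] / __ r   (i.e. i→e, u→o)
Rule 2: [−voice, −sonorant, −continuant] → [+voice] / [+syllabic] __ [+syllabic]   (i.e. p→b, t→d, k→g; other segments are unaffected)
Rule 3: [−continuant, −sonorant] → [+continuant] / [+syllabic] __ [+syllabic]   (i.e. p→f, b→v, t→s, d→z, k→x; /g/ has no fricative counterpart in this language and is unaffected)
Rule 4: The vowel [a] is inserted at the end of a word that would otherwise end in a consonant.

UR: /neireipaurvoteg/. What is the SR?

neereivaorvozega

Rule 1 (pre-rhotic lowering): /i/ is a high vowel immediately before /r/, so it lowers to [e]. /u/ is a high vowel immediately before /r/, so it lowers to [o]. /neireipaurvoteg/ → neereipaorvoteg.
Rule 2 (intervocalic voicing): /p/ is a voiceless stop between vowels /i/ and /a/, so it voices to [b]. /t/ is a voiceless stop between vowels /o/ and /e/, so it voices to [d]. /neereipaorvoteg/ → neereibaorvodeg.
Rule 3 (intervocalic spirantization): /b/ is a stop between vowels /i/ and /a/, so it spirantizes to the fricative [v]. /d/ is a stop between vowels /o/ and /e/, so it spirantizes to the fricative [z]. /neereibaorvodeg/ → neereivaorvozeg.
Rule 4 (final a-epenthesis): the form ends in the consonant /g/, so [a] is inserted word-finally. /neereivaorvozeg/ → neereivaorvozega.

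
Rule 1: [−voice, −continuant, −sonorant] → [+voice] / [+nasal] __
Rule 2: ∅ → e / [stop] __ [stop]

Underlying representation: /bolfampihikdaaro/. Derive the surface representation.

bolfambihikedaaro

Rule 1 (post-nasal voicing): /p/ is a voiceless stop immediately after the nasal /m/, so it voices to [b]. /bolfampihikdaaro/ → bolfambihikdaaro.
Rule 2 (stop-cluster e-epenthesis): /k/ and /d/ form a stop–stop cluster, so [e] is inserted between them. /bolfambihikdaaro/ → bolfambihikedaaro.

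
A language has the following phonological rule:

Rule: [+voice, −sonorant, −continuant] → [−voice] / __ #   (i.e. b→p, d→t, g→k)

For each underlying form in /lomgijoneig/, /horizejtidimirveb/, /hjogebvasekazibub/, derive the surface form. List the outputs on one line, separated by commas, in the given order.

/lomgijoneig/: /g/ is a voiced stop in word-final position, so it devoices to [k]. → [lomgijoneik].
/horizejtidimirveb/: /b/ is a voiced stop in word-final position, so it devoices to [p]. → [horizejtidimirvep].
/hjogebvasekazibub/: /b/ is a voiced stop in word-final position, so it devoices to [p]. → [hjogebvasekazibup].

lomgijoneik, horizejtidimirvep, hjogebvasekazibup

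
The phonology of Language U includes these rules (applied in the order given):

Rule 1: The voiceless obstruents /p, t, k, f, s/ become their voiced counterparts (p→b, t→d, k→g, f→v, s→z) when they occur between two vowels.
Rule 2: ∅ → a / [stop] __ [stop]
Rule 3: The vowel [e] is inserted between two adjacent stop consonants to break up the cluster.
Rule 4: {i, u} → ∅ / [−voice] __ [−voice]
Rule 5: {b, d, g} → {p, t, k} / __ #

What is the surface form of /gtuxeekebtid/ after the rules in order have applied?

gatxeegebatit

Rule 1 (intervocalic voicing): /k/ is a voiceless obstruent between vowels /e/ and /e/, so it voices to [g]. /gtuxeekebtid/ → gtuxeegebtid.
Rule 2 (stop-cluster a-epenthesis): /g/ and /t/ form a stop–stop cluster, so [a] is inserted between them. /b/ and /t/ form a stop–stop cluster, so [a] is inserted between them. /gtuxeegebtid/ → gatuxeegebatid.
Rule 3 (stop-cluster e-epenthesis): no segment meets the environment; /gatuxeegebatid/ is unchanged.
Rule 4 (high vowel syncope): /u/ is a high vowel flanked by voiceless consonants /t/ and /x/, so it deletes. /gatuxeegebatid/ → gatxeegebatid.
Rule 5 (final devoicing): /d/ is a voiced stop in word-final position, so it devoices to [t]. /gatxeegebatid/ → gatxeegebatit.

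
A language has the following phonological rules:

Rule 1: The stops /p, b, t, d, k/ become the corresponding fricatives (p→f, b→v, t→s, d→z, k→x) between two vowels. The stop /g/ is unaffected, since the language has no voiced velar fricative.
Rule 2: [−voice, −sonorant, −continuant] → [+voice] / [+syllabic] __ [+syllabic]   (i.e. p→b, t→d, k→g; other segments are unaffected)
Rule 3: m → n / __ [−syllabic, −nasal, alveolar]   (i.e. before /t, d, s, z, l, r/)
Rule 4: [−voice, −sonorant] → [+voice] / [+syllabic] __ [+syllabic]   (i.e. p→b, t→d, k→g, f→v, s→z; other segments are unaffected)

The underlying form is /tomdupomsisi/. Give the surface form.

Rule 1 (intervocalic spirantization): /p/ is a stop between vowels /u/ and /o/, so it spirantizes to the fricative [f]. /tomdupomsisi/ → tomdufomsisi.
Rule 2 (intervocalic voicing): no segment meets the environment; /tomdufomsisi/ is unchanged.
Rule 3 (nasal place assimilation): /m/ precedes the alveolar consonant /d/, so it assimilates in place to [n]. /m/ precedes the alveolar consonant /s/, so it assimilates in place to [n]. /tomdufomsisi/ → tondufonsisi.
Rule 4 (intervocalic voicing): /f/ is a voiceless obstruent between vowels /u/ and /o/, so it voices to [v]. /s/ is a voiceless obstruent between vowels /i/ and /i/, so it voices to [z]. /tondufonsisi/ → tonduvonsizi.

tonduvonsizi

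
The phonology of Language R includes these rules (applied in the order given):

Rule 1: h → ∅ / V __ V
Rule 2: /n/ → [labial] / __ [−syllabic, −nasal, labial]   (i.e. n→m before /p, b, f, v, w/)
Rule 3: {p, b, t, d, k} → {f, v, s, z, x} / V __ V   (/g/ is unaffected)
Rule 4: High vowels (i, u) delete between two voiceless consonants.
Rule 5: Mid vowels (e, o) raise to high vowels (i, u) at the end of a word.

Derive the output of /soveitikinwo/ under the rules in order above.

Rule 1 (intervocalic h-deletion): no segment meets the environment; /soveitikinwo/ is unchanged.
Rule 2 (nasal place assimilation): /n/ precedes the labial consonant /w/, so it assimilates in place to [m]. /soveitikinwo/ → soveitikimwo.
Rule 3 (intervocalic spirantization): /t/ is a stop between vowels /i/ and /i/, so it spirantizes to the fricative [s]. /k/ is a stop between vowels /i/ and /i/, so it spirantizes to the fricative [x]. /soveitikimwo/ → soveisiximwo.
Rule 4 (high vowel syncope): /i/ is a high vowel flanked by voiceless consonants /s/ and /x/, so it deletes. /soveisiximwo/ → soveisximwo.
Rule 5 (final vowel raising): /o/ is a mid vowel in word-final position, so it raises to [u]. /soveisximwo/ → soveisximwu.

soveisximwu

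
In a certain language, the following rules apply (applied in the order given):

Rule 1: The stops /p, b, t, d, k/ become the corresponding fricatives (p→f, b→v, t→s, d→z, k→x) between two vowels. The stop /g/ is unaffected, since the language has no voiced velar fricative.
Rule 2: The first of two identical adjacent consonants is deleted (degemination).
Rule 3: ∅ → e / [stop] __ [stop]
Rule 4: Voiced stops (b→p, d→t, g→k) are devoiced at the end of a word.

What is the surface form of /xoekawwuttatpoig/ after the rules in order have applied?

xoexawutatepoik

Rule 1 (intervocalic spirantization): /k/ is a stop between vowels /e/ and /a/, so it spirantizes to the fricative [x]. /xoekawwuttatpoig/ → xoexawwuttatpoig.
Rule 2 (degemination): /ww/ is a geminate; the first /w/ deletes. /tt/ is a geminate; the first /t/ deletes. /xoexawwuttatpoig/ → xoexawutatpoig.
Rule 3 (stop-cluster e-epenthesis): /t/ and /p/ form a stop–stop cluster, so [e] is inserted between them. /xoexawutatpoig/ → xoexawutatepoig.
Rule 4 (final devoicing): /g/ is a voiced stop in word-final position, so it devoices to [k]. /xoexawutatepoig/ → xoexawutatepoik.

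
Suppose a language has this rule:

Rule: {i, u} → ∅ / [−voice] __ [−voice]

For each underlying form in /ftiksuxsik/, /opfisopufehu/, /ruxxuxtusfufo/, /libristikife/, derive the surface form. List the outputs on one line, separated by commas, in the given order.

ftksxsk, opfsopfehu, ruxxxtsffo, libristkfe

/ftiksuxsik/: /i/ is a high vowel flanked by voiceless consonants /t/ and /k/, so it deletes. /u/ is a high vowel flanked by voiceless consonants /s/ and /x/, so it deletes. /i/ is a high vowel flanked by voiceless consonants /s/ and /k/, so it deletes. → [ftksxsk].
/opfisopufehu/: /i/ is a high vowel flanked by voiceless consonants /f/ and /s/, so it deletes. /u/ is a high vowel flanked by voiceless consonants /p/ and /f/, so it deletes. → [opfsopfehu].
/ruxxuxtusfufo/: /u/ is a high vowel flanked by voiceless consonants /x/ and /x/, so it deletes. /u/ is a high vowel flanked by voiceless consonants /t/ and /s/, so it deletes. /u/ is a high vowel flanked by voiceless consonants /f/ and /f/, so it deletes. → [ruxxxtsffo].
/libristikife/: /i/ is a high vowel flanked by voiceless consonants /t/ and /k/, so it deletes. /i/ is a high vowel flanked by voiceless consonants /k/ and /f/, so it deletes. → [libristkfe].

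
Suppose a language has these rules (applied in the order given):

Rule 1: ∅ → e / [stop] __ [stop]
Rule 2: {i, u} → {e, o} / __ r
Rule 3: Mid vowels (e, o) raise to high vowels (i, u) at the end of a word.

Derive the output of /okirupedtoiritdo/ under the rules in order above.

okerupedetoeritedu

Rule 1 (stop-cluster e-epenthesis): /d/ and /t/ form a stop–stop cluster, so [e] is inserted between them. /t/ and /d/ form a stop–stop cluster, so [e] is inserted between them. /okirupedtoiritdo/ → okirupedetoiritedo.
Rule 2 (pre-rhotic lowering): /i/ is a high vowel immediately before /r/, so it lowers to [e]. /i/ is a high vowel immediately before /r/, so it lowers to [e]. /okirupedetoiritedo/ → okerupedetoeritedo.
Rule 3 (final vowel raising): /o/ is a mid vowel in word-final position, so it raises to [u]. /okerupedetoeritedo/ → okerupedetoeritedu.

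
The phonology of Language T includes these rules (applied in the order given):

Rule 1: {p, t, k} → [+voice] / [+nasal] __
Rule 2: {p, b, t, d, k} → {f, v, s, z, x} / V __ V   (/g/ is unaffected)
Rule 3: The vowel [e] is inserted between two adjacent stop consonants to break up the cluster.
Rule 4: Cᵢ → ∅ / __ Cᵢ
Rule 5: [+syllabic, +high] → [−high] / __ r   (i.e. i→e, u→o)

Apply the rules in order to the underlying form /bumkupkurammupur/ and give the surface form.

Rule 1 (post-nasal voicing): /k/ is a voiceless stop immediately after the nasal /m/, so it voices to [g]. /bumkupkurammupur/ → bumgupkurammupur.
Rule 2 (intervocalic spirantization): /p/ is a stop between vowels /u/ and /u/, so it spirantizes to the fricative [f]. /bumgupkurammupur/ → bumgupkurammufur.
Rule 3 (stop-cluster e-epenthesis): /p/ and /k/ form a stop–stop cluster, so [e] is inserted between them. /bumgupkurammufur/ → bumgupekurammufur.
Rule 4 (degemination): /mm/ is a geminate; the first /m/ deletes. /bumgupekurammufur/ → bumgupekuramufur.
Rule 5 (pre-rhotic lowering): /u/ is a high vowel immediately before /r/, so it lowers to [o]. /u/ is a high vowel immediately before /r/, so it lowers to [o]. /bumgupekuramufur/ → bumgupekoramufor.

bumgupekoramufor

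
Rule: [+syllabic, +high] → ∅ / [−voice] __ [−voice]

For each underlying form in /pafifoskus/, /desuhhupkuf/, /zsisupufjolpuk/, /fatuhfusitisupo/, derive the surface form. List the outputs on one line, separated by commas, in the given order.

/pafifoskus/: /i/ is a high vowel flanked by voiceless consonants /f/ and /f/, so it deletes. /u/ is a high vowel flanked by voiceless consonants /k/ and /s/, so it deletes. → [paffosks].
/desuhhupkuf/: /u/ is a high vowel flanked by voiceless consonants /s/ and /h/, so it deletes. /u/ is a high vowel flanked by voiceless consonants /h/ and /p/, so it deletes. /u/ is a high vowel flanked by voiceless consonants /k/ and /f/, so it deletes. → [deshhpkf].
/zsisupufjolpuk/: /i/ is a high vowel flanked by voiceless consonants /s/ and /s/, so it deletes. /u/ is a high vowel flanked by voiceless consonants /s/ and /p/, so it deletes. /u/ is a high vowel flanked by voiceless consonants /p/ and /f/, so it deletes. /u/ is a high vowel flanked by voiceless consonants /p/ and /k/, so it deletes. → [zsspfjolpk].
/fatuhfusitisupo/: /u/ is a high vowel flanked by voiceless consonants /t/ and /h/, so it deletes. /u/ is a high vowel flanked by voiceless consonants /f/ and /s/, so it deletes. /i/ is a high vowel flanked by voiceless consonants /s/ and /t/, so it deletes. /i/ is a high vowel flanked by voiceless consonants /t/ and /s/, so it deletes. /u/ is a high vowel flanked by voiceless consonants /s/ and /p/, so it deletes. → [fathfstspo].

paffosks, deshhpkf, zsspfjolpk, fathfstspo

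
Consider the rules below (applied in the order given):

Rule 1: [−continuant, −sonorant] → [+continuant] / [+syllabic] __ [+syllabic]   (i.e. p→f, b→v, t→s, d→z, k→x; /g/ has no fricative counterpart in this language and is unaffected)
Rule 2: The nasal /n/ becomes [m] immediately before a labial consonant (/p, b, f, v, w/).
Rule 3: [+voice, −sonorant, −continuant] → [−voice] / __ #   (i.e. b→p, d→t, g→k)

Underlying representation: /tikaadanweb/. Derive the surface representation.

Rule 1 (intervocalic spirantization): /k/ is a stop between vowels /i/ and /a/, so it spirantizes to the fricative [x]. /d/ is a stop between vowels /a/ and /a/, so it spirantizes to the fricative [z]. /tikaadanweb/ → tixaazanweb.
Rule 2 (nasal place assimilation): /n/ precedes the labial consonant /w/, so it assimilates in place to [m]. /tixaazanweb/ → tixaazamweb.
Rule 3 (final devoicing): /b/ is a voiced stop in word-final position, so it devoices to [p]. /tixaazamweb/ → tixaazamwep.

tixaazamwep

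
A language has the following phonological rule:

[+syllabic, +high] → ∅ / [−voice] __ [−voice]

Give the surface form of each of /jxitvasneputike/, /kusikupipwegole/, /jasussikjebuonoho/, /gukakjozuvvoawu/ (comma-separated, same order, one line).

jxtvasneptke, kskppwegole, jassskjebuonoho, gukakjozuvvoawu

/jxitvasneputike/: /i/ is a high vowel flanked by voiceless consonants /x/ and /t/, so it deletes. /u/ is a high vowel flanked by voiceless consonants /p/ and /t/, so it deletes. /i/ is a high vowel flanked by voiceless consonants /t/ and /k/, so it deletes. → [jxtvasneptke].
/kusikupipwegole/: /u/ is a high vowel flanked by voiceless consonants /k/ and /s/, so it deletes. /i/ is a high vowel flanked by voiceless consonants /s/ and /k/, so it deletes. /u/ is a high vowel flanked by voiceless consonants /k/ and /p/, so it deletes. /i/ is a high vowel flanked by voiceless consonants /p/ and /p/, so it deletes. → [kskppwegole].
/jasussikjebuonoho/: /u/ is a high vowel flanked by voiceless consonants /s/ and /s/, so it deletes. /i/ is a high vowel flanked by voiceless consonants /s/ and /k/, so it deletes. → [jassskjebuonoho].
/gukakjozuvvoawu/: the rule's environment is not met; surfaces unchanged as [gukakjozuvvoawu].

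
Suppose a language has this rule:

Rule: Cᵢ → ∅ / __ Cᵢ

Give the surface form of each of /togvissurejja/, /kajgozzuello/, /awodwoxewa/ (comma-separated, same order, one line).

togvisureja, kajgozuelo, awodwoxewa

/togvissurejja/: /ss/ is a geminate; the first /s/ deletes. /jj/ is a geminate; the first /j/ deletes. → [togvisureja].
/kajgozzuello/: /zz/ is a geminate; the first /z/ deletes. /ll/ is a geminate; the first /l/ deletes. → [kajgozuelo].
/awodwoxewa/: the rule's environment is not met; surfaces unchanged as [awodwoxewa].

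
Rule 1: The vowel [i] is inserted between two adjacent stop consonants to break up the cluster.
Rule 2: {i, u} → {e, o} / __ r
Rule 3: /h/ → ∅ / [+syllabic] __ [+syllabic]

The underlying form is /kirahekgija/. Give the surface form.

Rule 1 (stop-cluster i-epenthesis): /k/ and /g/ form a stop–stop cluster, so [i] is inserted between them. /kirahekgija/ → kirahekigija.
Rule 2 (pre-rhotic lowering): /i/ is a high vowel immediately before /r/, so it lowers to [e]. /kirahekigija/ → kerahekigija.
Rule 3 (intervocalic h-deletion): /h/ occurs between vowels /a/ and /e/, so it deletes. /kerahekigija/ → keraekigija.

keraekigija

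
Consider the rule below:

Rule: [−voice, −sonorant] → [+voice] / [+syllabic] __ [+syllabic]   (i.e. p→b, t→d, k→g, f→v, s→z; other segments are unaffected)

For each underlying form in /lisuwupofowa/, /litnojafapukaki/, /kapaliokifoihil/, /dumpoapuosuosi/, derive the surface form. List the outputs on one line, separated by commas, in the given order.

lizuwubovowa, litnojavabugagi, kabaliogivoihil, dumpoabuozuozi

/lisuwupofowa/: /s/ is a voiceless obstruent between vowels /i/ and /u/, so it voices to [z]. /p/ is a voiceless obstruent between vowels /u/ and /o/, so it voices to [b]. /f/ is a voiceless obstruent between vowels /o/ and /o/, so it voices to [v]. → [lizuwubovowa].
/litnojafapukaki/: /f/ is a voiceless obstruent between vowels /a/ and /a/, so it voices to [v]. /p/ is a voiceless obstruent between vowels /a/ and /u/, so it voices to [b]. /k/ is a voiceless obstruent between vowels /u/ and /a/, so it voices to [g]. /k/ is a voiceless obstruent between vowels /a/ and /i/, so it voices to [g]. → [litnojavabugagi].
/kapaliokifoihil/: /p/ is a voiceless obstruent between vowels /a/ and /a/, so it voices to [b]. /k/ is a voiceless obstruent between vowels /o/ and /i/, so it voices to [g]. /f/ is a voiceless obstruent between vowels /i/ and /o/, so it voices to [v]. → [kabaliogivoihil].
/dumpoapuosuosi/: /p/ is a voiceless obstruent between vowels /a/ and /u/, so it voices to [b]. /s/ is a voiceless obstruent between vowels /o/ and /u/, so it voices to [z]. /s/ is a voiceless obstruent between vowels /o/ and /i/, so it voices to [z]. → [dumpoabuozuozi].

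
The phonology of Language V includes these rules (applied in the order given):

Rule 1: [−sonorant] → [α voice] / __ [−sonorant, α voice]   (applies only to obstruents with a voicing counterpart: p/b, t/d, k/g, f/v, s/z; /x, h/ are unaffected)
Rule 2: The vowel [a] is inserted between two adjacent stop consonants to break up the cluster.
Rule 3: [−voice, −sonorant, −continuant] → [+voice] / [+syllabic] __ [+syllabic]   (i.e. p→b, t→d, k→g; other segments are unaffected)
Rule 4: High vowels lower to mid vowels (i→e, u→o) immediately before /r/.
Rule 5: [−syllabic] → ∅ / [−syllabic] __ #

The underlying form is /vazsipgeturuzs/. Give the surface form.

vassibagedorus

Rule 1 (regressive voicing assimilation): /z/ precedes the voiceless obstruent /s/, so it devoices to [s] by assimilation. /p/ precedes the voiced obstruent /g/, so it voices to [b] by assimilation. /z/ precedes the voiceless obstruent /s/, so it devoices to [s] by assimilation. /vazsipgeturuzs/ → vassibgeturuss.
Rule 2 (stop-cluster a-epenthesis): /b/ and /g/ form a stop–stop cluster, so [a] is inserted between them. /vassibgeturuss/ → vassibageturuss.
Rule 3 (intervocalic voicing): /t/ is a voiceless stop between vowels /e/ and /u/, so it voices to [d]. /vassibageturuss/ → vassibageduruss.
Rule 4 (pre-rhotic lowering): /u/ is a high vowel immediately before /r/, so it lowers to [o]. /vassibageduruss/ → vassibagedoruss.
Rule 5 (final cluster simplification): /s/ is the second consonant of a word-final cluster /ss/, so it deletes. /vassibagedoruss/ → vassibagedorus.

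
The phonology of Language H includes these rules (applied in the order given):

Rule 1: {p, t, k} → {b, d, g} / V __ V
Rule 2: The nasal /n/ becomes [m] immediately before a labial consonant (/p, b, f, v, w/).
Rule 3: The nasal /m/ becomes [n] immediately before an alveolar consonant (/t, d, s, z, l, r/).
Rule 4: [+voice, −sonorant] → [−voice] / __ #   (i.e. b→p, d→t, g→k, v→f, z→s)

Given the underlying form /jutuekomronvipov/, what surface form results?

juduegonromvibof

Rule 1 (intervocalic voicing): /t/ is a voiceless stop between vowels /u/ and /u/, so it voices to [d]. /k/ is a voiceless stop between vowels /e/ and /o/, so it voices to [g]. /p/ is a voiceless stop between vowels /i/ and /o/, so it voices to [b]. /jutuekomronvipov/ → juduegomronvibov.
Rule 2 (nasal place assimilation): /n/ precedes the labial consonant /v/, so it assimilates in place to [m]. /juduegomronvibov/ → juduegomromvibov.
Rule 3 (nasal place assimilation): /m/ precedes the alveolar consonant /r/, so it assimilates in place to [n]. /juduegomromvibov/ → juduegonromvibov.
Rule 4 (final devoicing): /v/ is a voiced obstruent in word-final position, so it devoices to [f]. /juduegonromvibov/ → juduegonromvibof.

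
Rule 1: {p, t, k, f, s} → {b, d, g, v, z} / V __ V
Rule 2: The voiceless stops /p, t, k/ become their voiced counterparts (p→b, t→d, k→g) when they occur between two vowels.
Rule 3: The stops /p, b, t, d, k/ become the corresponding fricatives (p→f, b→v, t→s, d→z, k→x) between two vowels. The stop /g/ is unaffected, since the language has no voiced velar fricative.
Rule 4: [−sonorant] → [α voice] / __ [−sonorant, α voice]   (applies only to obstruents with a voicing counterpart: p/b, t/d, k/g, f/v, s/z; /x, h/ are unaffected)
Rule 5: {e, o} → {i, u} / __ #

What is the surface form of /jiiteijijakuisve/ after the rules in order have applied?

jiizeijijaguizvi

Rule 1 (intervocalic voicing): /t/ is a voiceless obstruent between vowels /i/ and /e/, so it voices to [d]. /k/ is a voiceless obstruent between vowels /a/ and /u/, so it voices to [g]. /jiiteijijakuisve/ → jiideijijaguisve.
Rule 2 (intervocalic voicing): no segment meets the environment; /jiideijijaguisve/ is unchanged.
Rule 3 (intervocalic spirantization): /d/ is a stop between vowels /i/ and /e/, so it spirantizes to the fricative [z]. /jiideijijaguisve/ → jiizeijijaguisve.
Rule 4 (regressive voicing assimilation): /s/ precedes the voiced obstruent /v/, so it voices to [z] by assimilation. /jiizeijijaguisve/ → jiizeijijaguizve.
Rule 5 (final vowel raising): /e/ is a mid vowel in word-final position, so it raises to [i]. /jiizeijijaguizve/ → jiizeijijaguizvi.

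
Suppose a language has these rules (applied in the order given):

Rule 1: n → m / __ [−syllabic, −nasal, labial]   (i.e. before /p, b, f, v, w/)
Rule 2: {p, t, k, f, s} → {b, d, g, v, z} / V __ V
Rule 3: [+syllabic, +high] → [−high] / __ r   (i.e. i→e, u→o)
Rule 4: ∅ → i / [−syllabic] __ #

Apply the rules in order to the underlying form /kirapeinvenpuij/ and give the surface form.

Rule 1 (nasal place assimilation): /n/ precedes the labial consonant /v/, so it assimilates in place to [m]. /n/ precedes the labial consonant /p/, so it assimilates in place to [m]. /kirapeinvenpuij/ → kirapeimvempuij.
Rule 2 (intervocalic voicing): /p/ is a voiceless obstruent between vowels /a/ and /e/, so it voices to [b]. /kirapeimvempuij/ → kirabeimvempuij.
Rule 3 (pre-rhotic lowering): /i/ is a high vowel immediately before /r/, so it lowers to [e]. /kirabeimvempuij/ → kerabeimvempuij.
Rule 4 (final i-epenthesis): the form ends in the consonant /j/, so [i] is inserted word-finally. /kerabeimvempuij/ → kerabeimvempuiji.

kerabeimvempuiji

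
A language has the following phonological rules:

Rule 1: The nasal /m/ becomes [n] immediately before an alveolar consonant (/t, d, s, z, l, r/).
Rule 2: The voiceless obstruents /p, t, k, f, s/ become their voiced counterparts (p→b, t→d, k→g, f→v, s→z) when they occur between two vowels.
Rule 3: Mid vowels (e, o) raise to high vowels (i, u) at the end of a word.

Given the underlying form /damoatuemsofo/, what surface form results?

damoaduensovu

Rule 1 (nasal place assimilation): /m/ precedes the alveolar consonant /s/, so it assimilates in place to [n]. /damoatuemsofo/ → damoatuensofo.
Rule 2 (intervocalic voicing): /t/ is a voiceless obstruent between vowels /a/ and /u/, so it voices to [d]. /f/ is a voiceless obstruent between vowels /o/ and /o/, so it voices to [v]. /damoatuensofo/ → damoaduensovo.
Rule 3 (final vowel raising): /o/ is a mid vowel in word-final position, so it raises to [u]. /damoaduensovo/ → damoaduensovu.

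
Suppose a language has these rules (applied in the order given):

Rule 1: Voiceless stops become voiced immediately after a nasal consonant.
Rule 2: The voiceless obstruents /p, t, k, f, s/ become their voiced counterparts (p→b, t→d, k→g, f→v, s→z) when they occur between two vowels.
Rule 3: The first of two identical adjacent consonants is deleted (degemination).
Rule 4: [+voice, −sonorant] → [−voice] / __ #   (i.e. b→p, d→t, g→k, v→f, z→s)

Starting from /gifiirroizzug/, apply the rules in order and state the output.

Rule 1 (post-nasal voicing): no segment meets the environment; /gifiirroizzug/ is unchanged.
Rule 2 (intervocalic voicing): /f/ is a voiceless obstruent between vowels /i/ and /i/, so it voices to [v]. /gifiirroizzug/ → giviirroizzug.
Rule 3 (degemination): /rr/ is a geminate; the first /r/ deletes. /zz/ is a geminate; the first /z/ deletes. /giviirroizzug/ → giviiroizug.
Rule 4 (final devoicing): /g/ is a voiced obstruent in word-final position, so it devoices to [k]. /giviiroizug/ → giviiroizuk.

giviiroizuk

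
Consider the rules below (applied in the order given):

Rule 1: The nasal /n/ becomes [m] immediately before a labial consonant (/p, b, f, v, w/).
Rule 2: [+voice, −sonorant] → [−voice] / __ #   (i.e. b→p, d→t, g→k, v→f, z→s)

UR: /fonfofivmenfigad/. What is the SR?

fomfofivmemfigat

Rule 1 (nasal place assimilation): /n/ precedes the labial consonant /f/, so it assimilates in place to [m]. /n/ precedes the labial consonant /f/, so it assimilates in place to [m]. /fonfofivmenfigad/ → fomfofivmemfigad.
Rule 2 (final devoicing): /d/ is a voiced obstruent in word-final position, so it devoices to [t]. /fomfofivmemfigad/ → fomfofivmemfigat.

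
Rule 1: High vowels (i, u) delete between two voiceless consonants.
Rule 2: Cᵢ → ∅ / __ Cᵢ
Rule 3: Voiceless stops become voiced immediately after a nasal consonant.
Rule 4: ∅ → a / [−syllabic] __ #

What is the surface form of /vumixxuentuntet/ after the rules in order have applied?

Rule 1 (high vowel syncope): no segment meets the environment; /vumixxuentuntet/ is unchanged.
Rule 2 (degemination): /xx/ is a geminate; the first /x/ deletes. /vumixxuentuntet/ → vumixuentuntet.
Rule 3 (post-nasal voicing): /t/ is a voiceless stop immediately after the nasal /n/, so it voices to [d]. /t/ is a voiceless stop immediately after the nasal /n/, so it voices to [d]. /vumixuentuntet/ → vumixuendundet.
Rule 4 (final a-epenthesis): the form ends in the consonant /t/, so [a] is inserted word-finally. /vumixuendundet/ → vumixuendundeta.

vumixuendundeta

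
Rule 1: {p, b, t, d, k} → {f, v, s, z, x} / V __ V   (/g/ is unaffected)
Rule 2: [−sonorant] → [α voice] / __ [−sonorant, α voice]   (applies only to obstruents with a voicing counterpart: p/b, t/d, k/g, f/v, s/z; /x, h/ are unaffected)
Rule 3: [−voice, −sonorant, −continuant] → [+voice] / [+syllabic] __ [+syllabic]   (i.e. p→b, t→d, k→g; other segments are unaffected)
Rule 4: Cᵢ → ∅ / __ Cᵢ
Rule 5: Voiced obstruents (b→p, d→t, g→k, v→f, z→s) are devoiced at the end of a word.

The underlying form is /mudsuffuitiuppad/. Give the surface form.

mutsufuisiupat

Rule 1 (intervocalic spirantization): /t/ is a stop between vowels /i/ and /i/, so it spirantizes to the fricative [s]. /mudsuffuitiuppad/ → mudsuffuisiuppad.
Rule 2 (regressive voicing assimilation): /d/ precedes the voiceless obstruent /s/, so it devoices to [t] by assimilation. /mudsuffuisiuppad/ → mutsuffuisiuppad.
Rule 3 (intervocalic voicing): no segment meets the environment; /mutsuffuisiuppad/ is unchanged.
Rule 4 (degemination): /ff/ is a geminate; the first /f/ deletes. /pp/ is a geminate; the first /p/ deletes. /mutsuffuisiuppad/ → mutsufuisiupad.
Rule 5 (final devoicing): /d/ is a voiced obstruent in word-final position, so it devoices to [t]. /mutsufuisiupad/ → mutsufuisiupat.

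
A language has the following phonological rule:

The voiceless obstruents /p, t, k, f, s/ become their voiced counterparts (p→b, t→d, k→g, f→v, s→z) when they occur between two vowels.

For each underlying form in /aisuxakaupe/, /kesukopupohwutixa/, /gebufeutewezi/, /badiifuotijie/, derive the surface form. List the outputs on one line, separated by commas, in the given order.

aizuxagaube, kezugobubohwudixa, gebuveudewezi, badiivuodijie

/aisuxakaupe/: /s/ is a voiceless obstruent between vowels /i/ and /u/, so it voices to [z]. /k/ is a voiceless obstruent between vowels /a/ and /a/, so it voices to [g]. /p/ is a voiceless obstruent between vowels /u/ and /e/, so it voices to [b]. → [aizuxagaube].
/kesukopupohwutixa/: /s/ is a voiceless obstruent between vowels /e/ and /u/, so it voices to [z]. /k/ is a voiceless obstruent between vowels /u/ and /o/, so it voices to [g]. /p/ is a voiceless obstruent between vowels /o/ and /u/, so it voices to [b]. /p/ is a voiceless obstruent between vowels /u/ and /o/, so it voices to [b]. /t/ is a voiceless obstruent between vowels /u/ and /i/, so it voices to [d]. → [kezugobubohwudixa].
/gebufeutewezi/: /f/ is a voiceless obstruent between vowels /u/ and /e/, so it voices to [v]. /t/ is a voiceless obstruent between vowels /u/ and /e/, so it voices to [d]. → [gebuveudewezi].
/badiifuotijie/: /f/ is a voiceless obstruent between vowels /i/ and /u/, so it voices to [v]. /t/ is a voiceless obstruent between vowels /o/ and /i/, so it voices to [d]. → [badiivuodijie].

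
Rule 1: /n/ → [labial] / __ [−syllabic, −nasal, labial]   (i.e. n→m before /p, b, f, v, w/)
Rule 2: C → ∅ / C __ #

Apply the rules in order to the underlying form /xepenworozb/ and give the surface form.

xepemworoz

Rule 1 (nasal place assimilation): /n/ precedes the labial consonant /w/, so it assimilates in place to [m]. /xepenworozb/ → xepemworozb.
Rule 2 (final cluster simplification): /b/ is the second consonant of a word-final cluster /zb/, so it deletes. /xepemworozb/ → xepemworoz.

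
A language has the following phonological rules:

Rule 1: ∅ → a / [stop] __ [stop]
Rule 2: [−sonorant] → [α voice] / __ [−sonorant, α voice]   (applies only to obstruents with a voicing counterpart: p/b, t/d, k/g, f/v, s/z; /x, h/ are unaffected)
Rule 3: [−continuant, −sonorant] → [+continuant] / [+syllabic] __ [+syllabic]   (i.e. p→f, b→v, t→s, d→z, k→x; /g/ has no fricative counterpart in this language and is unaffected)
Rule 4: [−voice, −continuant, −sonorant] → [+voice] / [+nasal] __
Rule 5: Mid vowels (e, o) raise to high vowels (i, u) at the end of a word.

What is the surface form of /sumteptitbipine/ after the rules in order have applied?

sumdefasisavifini

Rule 1 (stop-cluster a-epenthesis): /p/ and /t/ form a stop–stop cluster, so [a] is inserted between them. /t/ and /b/ form a stop–stop cluster, so [a] is inserted between them. /sumteptitbipine/ → sumtepatitabipine.
Rule 2 (regressive voicing assimilation): no segment meets the environment; /sumtepatitabipine/ is unchanged.
Rule 3 (intervocalic spirantization): /p/ is a stop between vowels /e/ and /a/, so it spirantizes to the fricative [f]. /t/ is a stop between vowels /a/ and /i/, so it spirantizes to the fricative [s]. /t/ is a stop between vowels /i/ and /a/, so it spirantizes to the fricative [s]. /b/ is a stop between vowels /a/ and /i/, so it spirantizes to the fricative [v]. /p/ is a stop between vowels /i/ and /i/, so it spirantizes to the fricative [f]. /sumtepatitabipine/ → sumtefasisavifine.
Rule 4 (post-nasal voicing): /t/ is a voiceless stop immediately after the nasal /m/, so it voices to [d]. /sumtefasisavifine/ → sumdefasisavifine.
Rule 5 (final vowel raising): /e/ is a mid vowel in word-final position, so it raises to [i]. /sumdefasisavifine/ → sumdefasisavifini.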